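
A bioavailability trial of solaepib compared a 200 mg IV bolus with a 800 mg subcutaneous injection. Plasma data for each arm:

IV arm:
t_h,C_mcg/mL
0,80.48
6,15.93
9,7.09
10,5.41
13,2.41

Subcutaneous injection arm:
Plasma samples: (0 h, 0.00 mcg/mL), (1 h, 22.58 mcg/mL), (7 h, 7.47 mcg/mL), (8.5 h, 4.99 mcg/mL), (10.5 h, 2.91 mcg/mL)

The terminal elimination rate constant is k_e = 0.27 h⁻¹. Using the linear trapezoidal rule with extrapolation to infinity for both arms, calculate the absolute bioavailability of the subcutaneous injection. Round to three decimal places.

Trapezoidal AUC_0→13 (IV):
  [0→6]: (80.48+15.93)/2 × 6 = 289.23
  [6→9]: (15.93+7.09)/2 × 3 = 34.53
  [9→10]: (7.09+5.41)/2 × 1 = 6.25
  [10→13]: (5.41+2.41)/2 × 3 = 11.73
  Sum = 341.74 mcg/mL·h
IV tail: 2.41/0.27 = 8.926; AUC_iv,0→∞ = 341.74 + 8.926 = 350.666 mcg/mL·h
Trapezoidal AUC_0→10.5 (subcutaneous injection):
  [0→1]: (0.00+22.58)/2 × 1 = 11.29
  [1→7]: (22.58+7.47)/2 × 6 = 90.15
  [7→8.5]: (7.47+4.99)/2 × 1.5 = 9.345
  [8.5→10.5]: (4.99+2.91)/2 × 2 = 7.9
  Sum = 118.685 mcg/mL·h
subcutaneous injection tail: 2.91/0.27 = 10.778; AUC_ev,0→∞ = 118.685 + 10.778 = 129.463 mcg/mL·h
F = (AUC_ev/D_ev)/(AUC_iv/D_iv) = (129.463/800)/(350.666/200) = 0.16182875/1.75333 = 0.0923

F = 0.092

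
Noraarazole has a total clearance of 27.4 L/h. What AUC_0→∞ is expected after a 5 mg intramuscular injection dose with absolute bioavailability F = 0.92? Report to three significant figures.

AUC_0→∞ = F × Dose / CL
        = 0.92 × 5 / 27.4 = 0.167883 mg/L·h

AUC = 0.168 mg/L·h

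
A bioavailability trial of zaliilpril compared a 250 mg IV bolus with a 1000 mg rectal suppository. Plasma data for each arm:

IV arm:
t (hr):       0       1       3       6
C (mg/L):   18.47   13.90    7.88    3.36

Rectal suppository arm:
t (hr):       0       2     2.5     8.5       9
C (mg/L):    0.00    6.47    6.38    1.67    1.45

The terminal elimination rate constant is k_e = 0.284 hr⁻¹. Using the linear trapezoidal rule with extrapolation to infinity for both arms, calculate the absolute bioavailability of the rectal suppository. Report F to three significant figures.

F = 0.149

Trapezoidal AUC_0→6 (IV):
  [0→1]: (18.47+13.90)/2 × 1 = 16.185
  [1→3]: (13.90+7.88)/2 × 2 = 21.78
  [3→6]: (7.88+3.36)/2 × 3 = 16.86
  Sum = 54.825 mg/L·hr
IV tail: 3.36/0.284 = 11.831; AUC_iv,0→∞ = 54.825 + 11.831 = 66.656 mg/L·hr
Trapezoidal AUC_0→9 (rectal suppository):
  [0→2]: (0.00+6.47)/2 × 2 = 6.47
  [2→2.5]: (6.47+6.38)/2 × 0.5 = 3.2125
  [2.5→8.5]: (6.38+1.67)/2 × 6 = 24.15
  [8.5→9]: (1.67+1.45)/2 × 0.5 = 0.78
  Sum = 34.6125 mg/L·hr
rectal suppository tail: 1.45/0.284 = 5.106; AUC_ev,0→∞ = 34.6125 + 5.106 = 39.7185 mg/L·hr
F = (AUC_ev/D_ev)/(AUC_iv/D_iv) = (39.7185/1000)/(66.656/250) = 0.0397185/0.266624 = 0.1490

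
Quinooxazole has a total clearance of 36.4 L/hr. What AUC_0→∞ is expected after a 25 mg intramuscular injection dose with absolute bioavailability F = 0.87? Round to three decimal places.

AUC_0→∞ = F × Dose / CL
        = 0.87 × 25 / 36.4 = 0.597527 mg/L·hr

AUC = 0.598 mg/L·hr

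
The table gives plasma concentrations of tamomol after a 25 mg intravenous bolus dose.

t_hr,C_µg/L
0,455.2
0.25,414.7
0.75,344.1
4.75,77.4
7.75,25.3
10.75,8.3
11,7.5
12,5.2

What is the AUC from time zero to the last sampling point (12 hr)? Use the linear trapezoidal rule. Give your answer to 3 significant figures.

Trapezoidal AUC_0→12:
  [0→0.25]: (455.2+414.7)/2 × 0.25 = 108.7375
  [0.25→0.75]: (414.7+344.1)/2 × 0.5 = 189.7
  [0.75→4.75]: (344.1+77.4)/2 × 4 = 843.0
  [4.75→7.75]: (77.4+25.3)/2 × 3 = 154.05
  [7.75→10.75]: (25.3+8.3)/2 × 3 = 50.4
  [10.75→11]: (8.3+7.5)/2 × 0.25 = 1.975
  [11→12]: (7.5+5.2)/2 × 1 = 6.35
  Sum = 1354.2125 µg/L·hr

AUC = 1350 µg/L·hr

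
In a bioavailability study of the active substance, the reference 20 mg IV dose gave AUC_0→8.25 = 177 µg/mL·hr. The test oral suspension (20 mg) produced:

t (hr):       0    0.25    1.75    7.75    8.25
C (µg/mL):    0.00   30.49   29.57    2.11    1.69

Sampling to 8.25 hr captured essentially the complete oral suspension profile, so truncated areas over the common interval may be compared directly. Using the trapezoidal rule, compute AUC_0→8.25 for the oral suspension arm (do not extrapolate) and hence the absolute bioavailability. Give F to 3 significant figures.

Trapezoidal AUC_0→8.25 (oral suspension):
  [0→0.25]: (0.00+30.49)/2 × 0.25 = 3.81125
  [0.25→1.75]: (30.49+29.57)/2 × 1.5 = 45.045
  [1.75→7.75]: (29.57+2.11)/2 × 6 = 95.04
  [7.75→8.25]: (2.11+1.69)/2 × 0.5 = 0.95
  Sum = 144.84625 µg/mL·hr
F = (AUC_ev/D_ev)/(AUC_iv/D_iv) = (144.84625/20)/(177/20) = 7.2423125/8.85 = 0.8183

F = 0.818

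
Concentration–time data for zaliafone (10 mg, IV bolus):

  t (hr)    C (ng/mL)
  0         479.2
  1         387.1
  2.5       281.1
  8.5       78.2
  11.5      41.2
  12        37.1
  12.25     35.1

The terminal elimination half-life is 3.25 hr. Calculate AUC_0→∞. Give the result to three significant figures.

AUC = 2380 ng/mL·hr

Trapezoidal AUC_0→12.25:
  [0→1]: (479.2+387.1)/2 × 1 = 433.15
  [1→2.5]: (387.1+281.1)/2 × 1.5 = 501.15
  [2.5→8.5]: (281.1+78.2)/2 × 6 = 1077.9
  [8.5→11.5]: (78.2+41.2)/2 × 3 = 179.1
  [11.5→12]: (41.2+37.1)/2 × 0.5 = 19.575
  [12→12.25]: (37.1+35.1)/2 × 0.25 = 9.025
  Sum = 2219.9 ng/mL·hr
k_e = ln2 / t½ = 0.693147 / 3.25 = 0.2133 hr^-1
Extrapolated tail: C_last / k_e = 35.1 / 0.2133 = 164.557
AUC_0→∞ = 2219.9 + 164.557 = 2384.457 ng/mL·hr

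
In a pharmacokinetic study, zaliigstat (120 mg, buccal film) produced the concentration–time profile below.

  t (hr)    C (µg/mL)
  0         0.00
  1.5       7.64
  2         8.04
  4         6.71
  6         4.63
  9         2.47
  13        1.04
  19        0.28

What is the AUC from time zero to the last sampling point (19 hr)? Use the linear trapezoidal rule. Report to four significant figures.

AUC = 57.37 µg/mL·hr

Trapezoidal AUC_0→19:
  [0→1.5]: (0.00+7.64)/2 × 1.5 = 5.73
  [1.5→2]: (7.64+8.04)/2 × 0.5 = 3.92
  [2→4]: (8.04+6.71)/2 × 2 = 14.75
  [4→6]: (6.71+4.63)/2 × 2 = 11.34
  [6→9]: (4.63+2.47)/2 × 3 = 10.65
  [9→13]: (2.47+1.04)/2 × 4 = 7.02
  [13→19]: (1.04+0.28)/2 × 6 = 3.96
  Sum = 57.37 µg/mL·hr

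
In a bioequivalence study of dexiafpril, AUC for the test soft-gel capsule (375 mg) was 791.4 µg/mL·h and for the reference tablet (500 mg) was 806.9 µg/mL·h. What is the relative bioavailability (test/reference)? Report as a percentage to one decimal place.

F_rel = 130.8%

F_rel = (AUC_test/D_test) / (AUC_ref/D_ref)
      = (791.4/375) / (806.9/500)
      = 2.1104 / 1.6138 = 1.3077 = 130.77%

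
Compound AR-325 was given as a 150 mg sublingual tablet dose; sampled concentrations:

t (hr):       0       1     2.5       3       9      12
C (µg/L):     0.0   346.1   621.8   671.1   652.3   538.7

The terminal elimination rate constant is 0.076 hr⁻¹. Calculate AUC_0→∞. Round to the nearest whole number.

AUC = 14067 µg/L·hr

Trapezoidal AUC_0→12:
  [0→1]: (0.0+346.1)/2 × 1 = 173.05
  [1→2.5]: (346.1+621.8)/2 × 1.5 = 725.925
  [2.5→3]: (621.8+671.1)/2 × 0.5 = 323.225
  [3→9]: (671.1+652.3)/2 × 6 = 3970.2
  [9→12]: (652.3+538.7)/2 × 3 = 1786.5
  Sum = 6978.9 µg/L·hr
Extrapolated tail: C_last / k_e = 538.7 / 0.076 = 7088.158
AUC_0→∞ = 6978.9 + 7088.158 = 14067.058 µg/L·hr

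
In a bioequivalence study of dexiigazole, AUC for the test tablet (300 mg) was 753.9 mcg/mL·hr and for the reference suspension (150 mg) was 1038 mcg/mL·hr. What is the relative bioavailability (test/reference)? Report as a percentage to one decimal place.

F_rel = 36.3%

F_rel = (AUC_test/D_test) / (AUC_ref/D_ref)
      = (753.9/300) / (1038/150)
      = 2.513 / 6.92 = 0.3632 = 36.32%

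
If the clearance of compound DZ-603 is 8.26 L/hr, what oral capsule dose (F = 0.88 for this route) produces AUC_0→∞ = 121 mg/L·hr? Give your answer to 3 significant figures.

Dose = CL × AUC_0→∞ / F
     = 8.26 × 121 / 0.88 = 1135.75 mg

Dose = 1140 mg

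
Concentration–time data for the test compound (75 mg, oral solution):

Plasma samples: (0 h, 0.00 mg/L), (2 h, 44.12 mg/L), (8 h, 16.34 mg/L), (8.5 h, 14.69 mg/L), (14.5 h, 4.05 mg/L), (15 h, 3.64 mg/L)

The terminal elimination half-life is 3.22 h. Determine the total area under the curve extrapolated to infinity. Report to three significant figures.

Trapezoidal AUC_0→15:
  [0→2]: (0.00+44.12)/2 × 2 = 44.12
  [2→8]: (44.12+16.34)/2 × 6 = 181.38
  [8→8.5]: (16.34+14.69)/2 × 0.5 = 7.7575
  [8.5→14.5]: (14.69+4.05)/2 × 6 = 56.22
  [14.5→15]: (4.05+3.64)/2 × 0.5 = 1.9225
  Sum = 291.4 mg/L·h
k_e = ln2 / t½ = 0.693147 / 3.22 = 0.2153 h^-1
Extrapolated tail: C_last / k_e = 3.64 / 0.2153 = 16.907
AUC_0→∞ = 291.4 + 16.907 = 308.307 mg/L·h

AUC = 308 mg/L·h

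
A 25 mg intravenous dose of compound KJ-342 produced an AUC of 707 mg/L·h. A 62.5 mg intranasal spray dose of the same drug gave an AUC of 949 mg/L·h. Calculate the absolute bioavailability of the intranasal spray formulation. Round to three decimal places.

F = (AUC_ev / D_ev) / (AUC_iv / D_iv)
  = (949/62.5) / (707/25)
  = 15.184 / 28.28 = 0.5369

F = 0.537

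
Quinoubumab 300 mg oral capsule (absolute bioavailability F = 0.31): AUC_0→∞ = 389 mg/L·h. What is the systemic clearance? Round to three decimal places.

CL = 0.239 L/h

CL = F × Dose / AUC_0→∞
   = 0.31 × 300 / 389 = 0.239075 L/h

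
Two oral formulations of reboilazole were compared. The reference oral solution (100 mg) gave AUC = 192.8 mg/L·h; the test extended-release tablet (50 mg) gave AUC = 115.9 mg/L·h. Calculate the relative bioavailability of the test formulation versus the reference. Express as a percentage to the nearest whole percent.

F_rel = (AUC_test/D_test) / (AUC_ref/D_ref)
      = (115.9/50) / (192.8/100)
      = 2.318 / 1.928 = 1.2023 = 120.23%

F_rel = 120%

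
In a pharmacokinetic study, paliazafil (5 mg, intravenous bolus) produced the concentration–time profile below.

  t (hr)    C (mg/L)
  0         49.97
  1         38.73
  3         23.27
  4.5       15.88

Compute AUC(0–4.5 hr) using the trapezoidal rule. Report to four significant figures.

AUC = 135.7 mg/L·hr

Trapezoidal AUC_0→4.5:
  [0→1]: (49.97+38.73)/2 × 1 = 44.35
  [1→3]: (38.73+23.27)/2 × 2 = 62.0
  [3→4.5]: (23.27+15.88)/2 × 1.5 = 29.3625
  Sum = 135.7125 mg/L·hr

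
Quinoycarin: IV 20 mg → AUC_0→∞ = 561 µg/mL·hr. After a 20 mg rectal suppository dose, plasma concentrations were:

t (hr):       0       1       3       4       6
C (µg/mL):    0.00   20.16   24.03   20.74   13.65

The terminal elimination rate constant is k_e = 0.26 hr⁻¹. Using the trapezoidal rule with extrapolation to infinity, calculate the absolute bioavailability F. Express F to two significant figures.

F = 0.29

Trapezoidal AUC_0→6 (rectal suppository):
  [0→1]: (0.00+20.16)/2 × 1 = 10.08
  [1→3]: (20.16+24.03)/2 × 2 = 44.19
  [3→4]: (24.03+20.74)/2 × 1 = 22.385
  [4→6]: (20.74+13.65)/2 × 2 = 34.39
  Sum = 111.045 µg/mL·hr
Tail: C_last/k_e = 13.65/0.26 = 52.500
AUC_0→∞ (rectal suppository) = 111.045 + 52.500 = 163.545 µg/mL·hr
F = (AUC_ev/D_ev)/(AUC_iv/D_iv) = (163.545/20)/(561/20) = 8.17725/28.05 = 0.2915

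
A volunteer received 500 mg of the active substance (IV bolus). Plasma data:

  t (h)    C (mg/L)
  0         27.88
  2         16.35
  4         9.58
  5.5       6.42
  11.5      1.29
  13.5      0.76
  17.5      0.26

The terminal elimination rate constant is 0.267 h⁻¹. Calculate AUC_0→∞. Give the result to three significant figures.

Trapezoidal AUC_0→17.5:
  [0→2]: (27.88+16.35)/2 × 2 = 44.23
  [2→4]: (16.35+9.58)/2 × 2 = 25.93
  [4→5.5]: (9.58+6.42)/2 × 1.5 = 12.0
  [5.5→11.5]: (6.42+1.29)/2 × 6 = 23.13
  [11.5→13.5]: (1.29+0.76)/2 × 2 = 2.05
  [13.5→17.5]: (0.76+0.26)/2 × 4 = 2.04
  Sum = 109.38 mg/L·h
Extrapolated tail: C_last / k_e = 0.26 / 0.267 = 0.974
AUC_0→∞ = 109.38 + 0.974 = 110.354 mg/L·h

AUC = 110 mg/L·h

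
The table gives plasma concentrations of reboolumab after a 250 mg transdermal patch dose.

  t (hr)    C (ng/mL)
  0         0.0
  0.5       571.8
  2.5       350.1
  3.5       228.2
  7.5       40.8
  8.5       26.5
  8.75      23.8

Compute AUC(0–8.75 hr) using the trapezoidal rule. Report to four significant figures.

AUC = 1932 ng/mL·hr

Trapezoidal AUC_0→8.75:
  [0→0.5]: (0.0+571.8)/2 × 0.5 = 142.95
  [0.5→2.5]: (571.8+350.1)/2 × 2 = 921.9
  [2.5→3.5]: (350.1+228.2)/2 × 1 = 289.15
  [3.5→7.5]: (228.2+40.8)/2 × 4 = 538.0
  [7.5→8.5]: (40.8+26.5)/2 × 1 = 33.65
  [8.5→8.75]: (26.5+23.8)/2 × 0.25 = 6.2875
  Sum = 1931.9375 ng/mL·hr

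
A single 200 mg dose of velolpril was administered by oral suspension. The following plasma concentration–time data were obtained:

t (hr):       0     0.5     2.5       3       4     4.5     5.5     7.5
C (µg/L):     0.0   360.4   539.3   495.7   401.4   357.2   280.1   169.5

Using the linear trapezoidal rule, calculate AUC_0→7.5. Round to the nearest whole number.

AUC = 2655 µg/L·hr

Trapezoidal AUC_0→7.5:
  [0→0.5]: (0.0+360.4)/2 × 0.5 = 90.1
  [0.5→2.5]: (360.4+539.3)/2 × 2 = 899.7
  [2.5→3]: (539.3+495.7)/2 × 0.5 = 258.75
  [3→4]: (495.7+401.4)/2 × 1 = 448.55
  [4→4.5]: (401.4+357.2)/2 × 0.5 = 189.65
  [4.5→5.5]: (357.2+280.1)/2 × 1 = 318.65
  [5.5→7.5]: (280.1+169.5)/2 × 2 = 449.6
  Sum = 2655.0 µg/L·hr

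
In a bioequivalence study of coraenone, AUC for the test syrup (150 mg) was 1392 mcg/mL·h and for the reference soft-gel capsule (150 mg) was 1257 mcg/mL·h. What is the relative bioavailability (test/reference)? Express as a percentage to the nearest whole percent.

F_rel = (AUC_test/D_test) / (AUC_ref/D_ref)
      = (1392/150) / (1257/150)
      = 9.28 / 8.38 = 1.1074 = 110.74%

F_rel = 111%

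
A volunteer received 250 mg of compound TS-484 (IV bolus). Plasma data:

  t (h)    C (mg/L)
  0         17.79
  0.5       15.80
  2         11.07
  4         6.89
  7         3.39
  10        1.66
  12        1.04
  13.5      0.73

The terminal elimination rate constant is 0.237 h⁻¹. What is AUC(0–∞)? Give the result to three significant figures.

AUC = 76.6 mg/L·h

Trapezoidal AUC_0→13.5:
  [0→0.5]: (17.79+15.80)/2 × 0.5 = 8.3975
  [0.5→2]: (15.80+11.07)/2 × 1.5 = 20.1525
  [2→4]: (11.07+6.89)/2 × 2 = 17.96
  [4→7]: (6.89+3.39)/2 × 3 = 15.42
  [7→10]: (3.39+1.66)/2 × 3 = 7.575
  [10→12]: (1.66+1.04)/2 × 2 = 2.7
  [12→13.5]: (1.04+0.73)/2 × 1.5 = 1.3275
  Sum = 73.5325 mg/L·h
Extrapolated tail: C_last / k_e = 0.73 / 0.237 = 3.080
AUC_0→∞ = 73.5325 + 3.080 = 76.6125 mg/L·h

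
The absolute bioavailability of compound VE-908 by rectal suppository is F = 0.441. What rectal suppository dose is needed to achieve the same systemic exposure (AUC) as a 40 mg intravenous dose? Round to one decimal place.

For equal systemic exposure: F × D_ev = D_iv
D_ev = D_iv / F = 40 / 0.441 = 90.7029 mg

D_rectal = 90.7 mg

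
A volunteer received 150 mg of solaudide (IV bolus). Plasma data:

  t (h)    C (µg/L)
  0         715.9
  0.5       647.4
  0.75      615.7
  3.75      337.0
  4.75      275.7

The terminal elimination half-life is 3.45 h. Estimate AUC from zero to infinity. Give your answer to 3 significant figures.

AUC = 3610 µg/L·h

Trapezoidal AUC_0→4.75:
  [0→0.5]: (715.9+647.4)/2 × 0.5 = 340.825
  [0.5→0.75]: (647.4+615.7)/2 × 0.25 = 157.8875
  [0.75→3.75]: (615.7+337.0)/2 × 3 = 1429.05
  [3.75→4.75]: (337.0+275.7)/2 × 1 = 306.35
  Sum = 2234.1125 µg/L·h
k_e = ln2 / t½ = 0.693147 / 3.45 = 0.2009 h^-1
Extrapolated tail: C_last / k_e = 275.7 / 0.2009 = 1372.325
AUC_0→∞ = 2234.1125 + 1372.325 = 3606.4375 µg/L·h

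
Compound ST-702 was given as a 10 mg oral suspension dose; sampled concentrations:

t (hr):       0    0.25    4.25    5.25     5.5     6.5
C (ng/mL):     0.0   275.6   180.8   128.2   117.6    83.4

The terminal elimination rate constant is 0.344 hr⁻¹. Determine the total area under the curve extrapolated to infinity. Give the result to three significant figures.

AUC = 1480 ng/mL·hr

Trapezoidal AUC_0→6.5:
  [0→0.25]: (0.0+275.6)/2 × 0.25 = 34.45
  [0.25→4.25]: (275.6+180.8)/2 × 4 = 912.8
  [4.25→5.25]: (180.8+128.2)/2 × 1 = 154.5
  [5.25→5.5]: (128.2+117.6)/2 × 0.25 = 30.725
  [5.5→6.5]: (117.6+83.4)/2 × 1 = 100.5
  Sum = 1232.975 ng/mL·hr
Extrapolated tail: C_last / k_e = 83.4 / 0.344 = 242.442
AUC_0→∞ = 1232.975 + 242.442 = 1475.417 ng/mL·hr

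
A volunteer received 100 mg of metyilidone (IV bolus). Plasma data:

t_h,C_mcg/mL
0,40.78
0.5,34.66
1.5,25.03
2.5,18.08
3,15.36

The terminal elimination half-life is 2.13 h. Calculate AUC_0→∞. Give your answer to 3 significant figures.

Trapezoidal AUC_0→3:
  [0→0.5]: (40.78+34.66)/2 × 0.5 = 18.86
  [0.5→1.5]: (34.66+25.03)/2 × 1 = 29.845
  [1.5→2.5]: (25.03+18.08)/2 × 1 = 21.555
  [2.5→3]: (18.08+15.36)/2 × 0.5 = 8.36
  Sum = 78.62 mcg/mL·h
k_e = ln2 / t½ = 0.693147 / 2.13 = 0.3254 h^-1
Extrapolated tail: C_last / k_e = 15.36 / 0.3254 = 47.203
AUC_0→∞ = 78.62 + 47.203 = 125.823 mcg/mL·h

AUC = 126 mcg/mL·h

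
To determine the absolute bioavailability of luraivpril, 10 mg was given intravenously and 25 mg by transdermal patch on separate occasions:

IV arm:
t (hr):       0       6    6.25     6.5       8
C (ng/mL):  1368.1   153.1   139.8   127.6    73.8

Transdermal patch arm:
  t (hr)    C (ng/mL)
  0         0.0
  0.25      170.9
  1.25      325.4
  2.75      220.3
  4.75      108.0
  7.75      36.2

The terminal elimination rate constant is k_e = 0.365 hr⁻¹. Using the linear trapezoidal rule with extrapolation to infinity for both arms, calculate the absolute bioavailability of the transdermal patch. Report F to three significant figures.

Trapezoidal AUC_0→8 (IV):
  [0→6]: (1368.1+153.1)/2 × 6 = 4563.6
  [6→6.25]: (153.1+139.8)/2 × 0.25 = 36.6125
  [6.25→6.5]: (139.8+127.6)/2 × 0.25 = 33.425
  [6.5→8]: (127.6+73.8)/2 × 1.5 = 151.05
  Sum = 4784.6875 ng/mL·hr
IV tail: 73.8/0.365 = 202.192; AUC_iv,0→∞ = 4784.6875 + 202.192 = 4986.8795 ng/mL·hr
Trapezoidal AUC_0→7.75 (transdermal patch):
  [0→0.25]: (0.0+170.9)/2 × 0.25 = 21.3625
  [0.25→1.25]: (170.9+325.4)/2 × 1 = 248.15
  [1.25→2.75]: (325.4+220.3)/2 × 1.5 = 409.275
  [2.75→4.75]: (220.3+108.0)/2 × 2 = 328.3
  [4.75→7.75]: (108.0+36.2)/2 × 3 = 216.3
  Sum = 1223.3875 ng/mL·hr
transdermal patch tail: 36.2/0.365 = 99.178; AUC_ev,0→∞ = 1223.3875 + 99.178 = 1322.5655 ng/mL·hr
F = (AUC_ev/D_ev)/(AUC_iv/D_iv) = (1322.5655/25)/(4986.8795/10) = 52.90262/498.68795 = 0.1061

F = 0.106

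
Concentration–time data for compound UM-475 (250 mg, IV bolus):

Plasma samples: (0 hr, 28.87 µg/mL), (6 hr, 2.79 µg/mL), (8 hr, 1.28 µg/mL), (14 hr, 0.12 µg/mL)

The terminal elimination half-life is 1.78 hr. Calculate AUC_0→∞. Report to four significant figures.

Trapezoidal AUC_0→14:
  [0→6]: (28.87+2.79)/2 × 6 = 94.98
  [6→8]: (2.79+1.28)/2 × 2 = 4.07
  [8→14]: (1.28+0.12)/2 × 6 = 4.2
  Sum = 103.25 µg/mL·hr
k_e = ln2 / t½ = 0.693147 / 1.78 = 0.3894 hr^-1
Extrapolated tail: C_last / k_e = 0.12 / 0.3894 = 0.308
AUC_0→∞ = 103.25 + 0.308 = 103.558 µg/mL·hr

AUC = 103.6 µg/mL·hr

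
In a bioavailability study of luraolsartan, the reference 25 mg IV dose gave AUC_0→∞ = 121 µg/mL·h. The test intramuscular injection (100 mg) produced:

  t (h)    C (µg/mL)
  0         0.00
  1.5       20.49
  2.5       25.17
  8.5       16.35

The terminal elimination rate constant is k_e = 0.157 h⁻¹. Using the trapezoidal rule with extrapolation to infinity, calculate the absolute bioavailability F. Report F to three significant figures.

F = 0.551

Trapezoidal AUC_0→8.5 (intramuscular injection):
  [0→1.5]: (0.00+20.49)/2 × 1.5 = 15.3675
  [1.5→2.5]: (20.49+25.17)/2 × 1 = 22.83
  [2.5→8.5]: (25.17+16.35)/2 × 6 = 124.56
  Sum = 162.7575 µg/mL·h
Tail: C_last/k_e = 16.35/0.157 = 104.140
AUC_0→∞ (intramuscular injection) = 162.7575 + 104.140 = 266.8975 µg/mL·h
F = (AUC_ev/D_ev)/(AUC_iv/D_iv) = (266.8975/100)/(121/25) = 2.668975/4.84 = 0.5514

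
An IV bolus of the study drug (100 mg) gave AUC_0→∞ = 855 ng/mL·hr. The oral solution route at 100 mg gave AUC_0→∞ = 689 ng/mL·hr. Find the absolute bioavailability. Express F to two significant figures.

F = (AUC_ev / D_ev) / (AUC_iv / D_iv)
  = (689/100) / (855/100)
  = 6.89 / 8.55 = 0.8058

F = 0.81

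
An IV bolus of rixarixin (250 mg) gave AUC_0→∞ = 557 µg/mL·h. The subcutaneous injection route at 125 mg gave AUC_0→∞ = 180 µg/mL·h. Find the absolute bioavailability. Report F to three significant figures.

F = (AUC_ev / D_ev) / (AUC_iv / D_iv)
  = (180/125) / (557/250)
  = 1.44 / 2.228 = 0.6463

F = 0.646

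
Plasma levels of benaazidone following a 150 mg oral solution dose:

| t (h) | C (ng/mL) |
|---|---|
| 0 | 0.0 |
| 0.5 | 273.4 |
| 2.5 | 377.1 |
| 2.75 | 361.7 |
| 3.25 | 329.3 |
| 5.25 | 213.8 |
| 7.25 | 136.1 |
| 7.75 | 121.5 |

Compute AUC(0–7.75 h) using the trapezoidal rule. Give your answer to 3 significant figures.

Trapezoidal AUC_0→7.75:
  [0→0.5]: (0.0+273.4)/2 × 0.5 = 68.35
  [0.5→2.5]: (273.4+377.1)/2 × 2 = 650.5
  [2.5→2.75]: (377.1+361.7)/2 × 0.25 = 92.35
  [2.75→3.25]: (361.7+329.3)/2 × 0.5 = 172.75
  [3.25→5.25]: (329.3+213.8)/2 × 2 = 543.1
  [5.25→7.25]: (213.8+136.1)/2 × 2 = 349.9
  [7.25→7.75]: (136.1+121.5)/2 × 0.5 = 64.4
  Sum = 1941.35 ng/mL·h

AUC = 1940 ng/mL·h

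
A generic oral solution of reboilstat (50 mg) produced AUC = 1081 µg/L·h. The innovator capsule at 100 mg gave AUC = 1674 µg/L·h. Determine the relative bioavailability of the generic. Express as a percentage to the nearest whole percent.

F_rel = 129%

F_rel = (AUC_test/D_test) / (AUC_ref/D_ref)
      = (1081/50) / (1674/100)
      = 21.62 / 16.74 = 1.2915 = 129.15%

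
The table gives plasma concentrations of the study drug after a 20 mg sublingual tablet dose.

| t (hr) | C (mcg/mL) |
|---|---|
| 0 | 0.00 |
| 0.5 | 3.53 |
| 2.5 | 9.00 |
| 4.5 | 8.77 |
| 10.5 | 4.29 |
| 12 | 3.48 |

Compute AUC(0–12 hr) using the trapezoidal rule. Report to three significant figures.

Trapezoidal AUC_0→12:
  [0→0.5]: (0.00+3.53)/2 × 0.5 = 0.8825
  [0.5→2.5]: (3.53+9.00)/2 × 2 = 12.53
  [2.5→4.5]: (9.00+8.77)/2 × 2 = 17.77
  [4.5→10.5]: (8.77+4.29)/2 × 6 = 39.18
  [10.5→12]: (4.29+3.48)/2 × 1.5 = 5.8275
  Sum = 76.19 mcg/mL·hr

AUC = 76.2 mcg/mL·hr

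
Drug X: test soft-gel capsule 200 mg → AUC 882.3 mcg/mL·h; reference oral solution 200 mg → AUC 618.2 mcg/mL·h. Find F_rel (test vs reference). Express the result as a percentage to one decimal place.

F_rel = (AUC_test/D_test) / (AUC_ref/D_ref)
      = (882.3/200) / (618.2/200)
      = 4.4115 / 3.091 = 1.4272 = 142.72%

F_rel = 142.7%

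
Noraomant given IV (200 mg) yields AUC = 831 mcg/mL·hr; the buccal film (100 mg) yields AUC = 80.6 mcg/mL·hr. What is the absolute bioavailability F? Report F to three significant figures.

F = (AUC_ev / D_ev) / (AUC_iv / D_iv)
  = (80.6/100) / (831/200)
  = 0.806 / 4.155 = 0.1940

F = 0.194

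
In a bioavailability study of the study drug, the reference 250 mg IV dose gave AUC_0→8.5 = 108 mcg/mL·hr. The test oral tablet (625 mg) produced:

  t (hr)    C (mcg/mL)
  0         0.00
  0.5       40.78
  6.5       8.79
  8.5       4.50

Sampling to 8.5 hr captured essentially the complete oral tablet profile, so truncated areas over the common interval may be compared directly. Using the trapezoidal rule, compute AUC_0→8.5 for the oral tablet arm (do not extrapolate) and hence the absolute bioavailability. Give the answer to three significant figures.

Trapezoidal AUC_0→8.5 (oral tablet):
  [0→0.5]: (0.00+40.78)/2 × 0.5 = 10.195
  [0.5→6.5]: (40.78+8.79)/2 × 6 = 148.71
  [6.5→8.5]: (8.79+4.50)/2 × 2 = 13.29
  Sum = 172.195 mcg/mL·hr
F = (AUC_ev/D_ev)/(AUC_iv/D_iv) = (172.195/625)/(108/250) = 0.275512/0.432 = 0.6378

F = 0.638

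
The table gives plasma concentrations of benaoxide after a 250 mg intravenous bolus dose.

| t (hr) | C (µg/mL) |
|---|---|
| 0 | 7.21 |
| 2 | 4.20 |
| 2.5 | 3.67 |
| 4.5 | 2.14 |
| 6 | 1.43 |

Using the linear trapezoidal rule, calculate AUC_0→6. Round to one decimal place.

AUC = 21.9 µg/mL·hr

Trapezoidal AUC_0→6:
  [0→2]: (7.21+4.20)/2 × 2 = 11.41
  [2→2.5]: (4.20+3.67)/2 × 0.5 = 1.9675
  [2.5→4.5]: (3.67+2.14)/2 × 2 = 5.81
  [4.5→6]: (2.14+1.43)/2 × 1.5 = 2.6775
  Sum = 21.865 µg/mL·hr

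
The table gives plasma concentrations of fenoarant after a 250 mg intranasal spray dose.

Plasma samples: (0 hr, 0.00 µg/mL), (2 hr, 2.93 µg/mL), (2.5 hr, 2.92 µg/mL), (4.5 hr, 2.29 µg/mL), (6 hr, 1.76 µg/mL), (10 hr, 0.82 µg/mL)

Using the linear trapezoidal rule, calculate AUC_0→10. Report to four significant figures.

Trapezoidal AUC_0→10:
  [0→2]: (0.00+2.93)/2 × 2 = 2.93
  [2→2.5]: (2.93+2.92)/2 × 0.5 = 1.4625
  [2.5→4.5]: (2.92+2.29)/2 × 2 = 5.21
  [4.5→6]: (2.29+1.76)/2 × 1.5 = 3.0375
  [6→10]: (1.76+0.82)/2 × 4 = 5.16
  Sum = 17.8 µg/mL·hr

AUC = 17.80 µg/mL·hr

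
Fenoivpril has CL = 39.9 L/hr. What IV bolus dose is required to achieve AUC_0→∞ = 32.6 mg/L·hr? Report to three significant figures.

Dose = 1300 mg

Dose_iv = CL × AUC_0→∞
     = 39.9 × 32.6 = 1300.74 mg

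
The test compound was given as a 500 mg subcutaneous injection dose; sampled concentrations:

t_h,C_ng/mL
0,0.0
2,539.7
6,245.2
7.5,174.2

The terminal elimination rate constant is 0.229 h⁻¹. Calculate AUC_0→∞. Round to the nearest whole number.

Trapezoidal AUC_0→7.5:
  [0→2]: (0.0+539.7)/2 × 2 = 539.7
  [2→6]: (539.7+245.2)/2 × 4 = 1569.8
  [6→7.5]: (245.2+174.2)/2 × 1.5 = 314.55
  Sum = 2424.05 ng/mL·h
Extrapolated tail: C_last / k_e = 174.2 / 0.229 = 760.699
AUC_0→∞ = 2424.05 + 760.699 = 3184.749 ng/mL·h

AUC = 3185 ng/mL·h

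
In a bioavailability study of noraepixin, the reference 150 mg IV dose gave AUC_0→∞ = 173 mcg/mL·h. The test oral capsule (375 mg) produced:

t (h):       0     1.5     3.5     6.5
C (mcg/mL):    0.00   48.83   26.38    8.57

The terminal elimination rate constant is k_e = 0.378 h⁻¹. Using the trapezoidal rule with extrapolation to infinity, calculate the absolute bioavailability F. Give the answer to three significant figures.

Trapezoidal AUC_0→6.5 (oral capsule):
  [0→1.5]: (0.00+48.83)/2 × 1.5 = 36.6225
  [1.5→3.5]: (48.83+26.38)/2 × 2 = 75.21
  [3.5→6.5]: (26.38+8.57)/2 × 3 = 52.425
  Sum = 164.2575 mcg/mL·h
Tail: C_last/k_e = 8.57/0.378 = 22.672
AUC_0→∞ (oral capsule) = 164.2575 + 22.672 = 186.9295 mcg/mL·h
F = (AUC_ev/D_ev)/(AUC_iv/D_iv) = (186.9295/375)/(173/150) = 0.498479/1.15333 = 0.4322

F = 0.432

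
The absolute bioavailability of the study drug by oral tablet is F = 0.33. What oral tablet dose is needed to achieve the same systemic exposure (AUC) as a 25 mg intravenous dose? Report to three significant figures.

D_oral = 75.8 mg

For equal systemic exposure: F × D_ev = D_iv
D_ev = D_iv / F = 25 / 0.33 = 75.7576 mg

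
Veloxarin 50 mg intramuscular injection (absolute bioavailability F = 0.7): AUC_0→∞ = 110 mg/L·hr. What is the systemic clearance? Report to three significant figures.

CL = 0.318 L/hr

CL = F × Dose / AUC_0→∞
   = 0.7 × 50 / 110 = 0.318182 L/hr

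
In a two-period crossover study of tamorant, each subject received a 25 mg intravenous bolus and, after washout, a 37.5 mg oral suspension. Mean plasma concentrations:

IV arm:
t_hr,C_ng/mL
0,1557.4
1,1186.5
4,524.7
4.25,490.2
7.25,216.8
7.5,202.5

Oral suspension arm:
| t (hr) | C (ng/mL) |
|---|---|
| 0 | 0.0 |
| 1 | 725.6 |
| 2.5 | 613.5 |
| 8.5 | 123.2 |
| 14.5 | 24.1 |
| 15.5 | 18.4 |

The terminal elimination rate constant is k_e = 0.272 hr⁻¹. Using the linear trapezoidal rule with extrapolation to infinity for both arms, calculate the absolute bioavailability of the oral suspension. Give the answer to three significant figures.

Trapezoidal AUC_0→7.5 (IV):
  [0→1]: (1557.4+1186.5)/2 × 1 = 1371.95
  [1→4]: (1186.5+524.7)/2 × 3 = 2566.8
  [4→4.25]: (524.7+490.2)/2 × 0.25 = 126.8625
  [4.25→7.25]: (490.2+216.8)/2 × 3 = 1060.5
  [7.25→7.5]: (216.8+202.5)/2 × 0.25 = 52.4125
  Sum = 5178.525 ng/mL·hr
IV tail: 202.5/0.272 = 744.485; AUC_iv,0→∞ = 5178.525 + 744.485 = 5923.01 ng/mL·hr
Trapezoidal AUC_0→15.5 (oral suspension):
  [0→1]: (0.0+725.6)/2 × 1 = 362.8
  [1→2.5]: (725.6+613.5)/2 × 1.5 = 1004.325
  [2.5→8.5]: (613.5+123.2)/2 × 6 = 2210.1
  [8.5→14.5]: (123.2+24.1)/2 × 6 = 441.9
  [14.5→15.5]: (24.1+18.4)/2 × 1 = 21.25
  Sum = 4040.375 ng/mL·hr
oral suspension tail: 18.4/0.272 = 67.647; AUC_ev,0→∞ = 4040.375 + 67.647 = 4108.022 ng/mL·hr
F = (AUC_ev/D_ev)/(AUC_iv/D_iv) = (4108.022/37.5)/(5923.01/25) = 109.547/236.9204 = 0.4624

F = 0.462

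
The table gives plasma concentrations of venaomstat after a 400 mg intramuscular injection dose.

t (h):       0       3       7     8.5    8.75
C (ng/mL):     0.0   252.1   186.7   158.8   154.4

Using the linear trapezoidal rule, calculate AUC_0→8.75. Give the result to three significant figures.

Trapezoidal AUC_0→8.75:
  [0→3]: (0.0+252.1)/2 × 3 = 378.15
  [3→7]: (252.1+186.7)/2 × 4 = 877.6
  [7→8.5]: (186.7+158.8)/2 × 1.5 = 259.125
  [8.5→8.75]: (158.8+154.4)/2 × 0.25 = 39.15
  Sum = 1554.025 ng/mL·h

AUC = 1550 ng/mL·h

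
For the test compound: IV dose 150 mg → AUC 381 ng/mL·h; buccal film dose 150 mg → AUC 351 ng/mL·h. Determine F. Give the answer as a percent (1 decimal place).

F = 92.1%

F = (AUC_ev / D_ev) / (AUC_iv / D_iv)
  = (351/150) / (381/150)
  = 2.34 / 2.54 = 0.9213
  = 92.13%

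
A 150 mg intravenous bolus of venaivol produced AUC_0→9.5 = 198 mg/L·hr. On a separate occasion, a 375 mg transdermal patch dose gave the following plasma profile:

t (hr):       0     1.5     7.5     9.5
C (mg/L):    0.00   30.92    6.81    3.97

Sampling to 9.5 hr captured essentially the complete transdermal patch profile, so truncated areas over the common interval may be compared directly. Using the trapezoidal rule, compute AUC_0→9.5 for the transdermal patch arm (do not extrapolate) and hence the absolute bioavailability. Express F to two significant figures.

Trapezoidal AUC_0→9.5 (transdermal patch):
  [0→1.5]: (0.00+30.92)/2 × 1.5 = 23.19
  [1.5→7.5]: (30.92+6.81)/2 × 6 = 113.19
  [7.5→9.5]: (6.81+3.97)/2 × 2 = 10.78
  Sum = 147.16 mg/L·hr
F = (AUC_ev/D_ev)/(AUC_iv/D_iv) = (147.16/375)/(198/150) = 0.392427/1.32 = 0.2973

F = 0.30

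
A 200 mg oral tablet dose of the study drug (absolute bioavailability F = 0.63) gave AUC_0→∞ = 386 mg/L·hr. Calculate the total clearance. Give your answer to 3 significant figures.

CL = F × Dose / AUC_0→∞
   = 0.63 × 200 / 386 = 0.326425 L/hr

CL = 0.326 L/hr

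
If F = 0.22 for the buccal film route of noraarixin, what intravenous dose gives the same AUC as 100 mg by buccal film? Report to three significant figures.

Systemic exposure from an extravascular dose = F × D_ev, so the equivalent IV dose is F × D_ev.
D_iv = F × D_ev = 0.22 × 100 = 22 mg

D_iv = 22.0 mg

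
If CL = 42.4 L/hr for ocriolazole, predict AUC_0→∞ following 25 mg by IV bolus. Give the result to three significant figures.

AUC_0→∞ = Dose_iv / CL
        = 25 / 42.4 = 0.589623 mg/L·hr

AUC = 0.590 mg/L·hr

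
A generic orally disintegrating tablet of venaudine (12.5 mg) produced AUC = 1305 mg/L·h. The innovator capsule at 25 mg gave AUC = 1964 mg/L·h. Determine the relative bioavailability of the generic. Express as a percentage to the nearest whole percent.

F_rel = 133%

F_rel = (AUC_test/D_test) / (AUC_ref/D_ref)
      = (1305/12.5) / (1964/25)
      = 104.4 / 78.56 = 1.3289 = 132.89%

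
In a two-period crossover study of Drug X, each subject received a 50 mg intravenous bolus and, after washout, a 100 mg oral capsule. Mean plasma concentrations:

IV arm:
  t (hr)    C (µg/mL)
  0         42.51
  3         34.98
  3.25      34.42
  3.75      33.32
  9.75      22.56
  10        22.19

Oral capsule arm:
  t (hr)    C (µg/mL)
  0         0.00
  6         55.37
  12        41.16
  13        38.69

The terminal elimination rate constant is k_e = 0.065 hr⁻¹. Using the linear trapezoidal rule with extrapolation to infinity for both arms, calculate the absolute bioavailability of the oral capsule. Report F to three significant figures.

F = 0.831

Trapezoidal AUC_0→10 (IV):
  [0→3]: (42.51+34.98)/2 × 3 = 116.235
  [3→3.25]: (34.98+34.42)/2 × 0.25 = 8.675
  [3.25→3.75]: (34.42+33.32)/2 × 0.5 = 16.935
  [3.75→9.75]: (33.32+22.56)/2 × 6 = 167.64
  [9.75→10]: (22.56+22.19)/2 × 0.25 = 5.59375
  Sum = 315.07875 µg/mL·hr
IV tail: 22.19/0.065 = 341.385; AUC_iv,0→∞ = 315.07875 + 341.385 = 656.46375 µg/mL·hr
Trapezoidal AUC_0→13 (oral capsule):
  [0→6]: (0.00+55.37)/2 × 6 = 166.11
  [6→12]: (55.37+41.16)/2 × 6 = 289.59
  [12→13]: (41.16+38.69)/2 × 1 = 39.925
  Sum = 495.625 µg/mL·hr
oral capsule tail: 38.69/0.065 = 595.231; AUC_ev,0→∞ = 495.625 + 595.231 = 1090.856 µg/mL·hr
F = (AUC_ev/D_ev)/(AUC_iv/D_iv) = (1090.856/100)/(656.46375/50) = 10.90856/13.129275 = 0.8309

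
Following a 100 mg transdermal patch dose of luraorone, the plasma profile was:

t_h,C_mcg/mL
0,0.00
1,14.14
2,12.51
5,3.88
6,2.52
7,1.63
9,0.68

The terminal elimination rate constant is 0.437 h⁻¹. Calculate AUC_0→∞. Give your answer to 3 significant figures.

AUC = 54.1 mcg/mL·h

Trapezoidal AUC_0→9:
  [0→1]: (0.00+14.14)/2 × 1 = 7.07
  [1→2]: (14.14+12.51)/2 × 1 = 13.325
  [2→5]: (12.51+3.88)/2 × 3 = 24.585
  [5→6]: (3.88+2.52)/2 × 1 = 3.2
  [6→7]: (2.52+1.63)/2 × 1 = 2.075
  [7→9]: (1.63+0.68)/2 × 2 = 2.31
  Sum = 52.565 mcg/mL·h
Extrapolated tail: C_last / k_e = 0.68 / 0.437 = 1.556
AUC_0→∞ = 52.565 + 1.556 = 54.121 mcg/mL·h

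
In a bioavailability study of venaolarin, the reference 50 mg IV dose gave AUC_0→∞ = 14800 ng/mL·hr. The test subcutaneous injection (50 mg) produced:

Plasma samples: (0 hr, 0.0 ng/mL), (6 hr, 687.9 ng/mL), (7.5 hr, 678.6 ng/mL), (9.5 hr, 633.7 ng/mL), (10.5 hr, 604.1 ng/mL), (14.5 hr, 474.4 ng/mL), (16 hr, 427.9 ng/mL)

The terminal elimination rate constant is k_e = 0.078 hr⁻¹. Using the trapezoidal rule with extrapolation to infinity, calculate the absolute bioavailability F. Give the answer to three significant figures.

Trapezoidal AUC_0→16 (subcutaneous injection):
  [0→6]: (0.0+687.9)/2 × 6 = 2063.7
  [6→7.5]: (687.9+678.6)/2 × 1.5 = 1024.875
  [7.5→9.5]: (678.6+633.7)/2 × 2 = 1312.3
  [9.5→10.5]: (633.7+604.1)/2 × 1 = 618.9
  [10.5→14.5]: (604.1+474.4)/2 × 4 = 2157.0
  [14.5→16]: (474.4+427.9)/2 × 1.5 = 676.725
  Sum = 7853.5 ng/mL·hr
Tail: C_last/k_e = 427.9/0.078 = 5485.897
AUC_0→∞ (subcutaneous injection) = 7853.5 + 5485.897 = 13339.397 ng/mL·hr
F = (AUC_ev/D_ev)/(AUC_iv/D_iv) = (13339.397/50)/(14800/50) = 266.78794/296 = 0.9013

F = 0.901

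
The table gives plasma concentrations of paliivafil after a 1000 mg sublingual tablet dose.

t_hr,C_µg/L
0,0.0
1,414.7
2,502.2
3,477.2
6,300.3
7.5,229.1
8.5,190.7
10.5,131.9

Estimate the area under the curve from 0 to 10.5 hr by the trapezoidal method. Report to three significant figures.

AUC = 3250 µg/L·hr

Trapezoidal AUC_0→10.5:
  [0→1]: (0.0+414.7)/2 × 1 = 207.35
  [1→2]: (414.7+502.2)/2 × 1 = 458.45
  [2→3]: (502.2+477.2)/2 × 1 = 489.7
  [3→6]: (477.2+300.3)/2 × 3 = 1166.25
  [6→7.5]: (300.3+229.1)/2 × 1.5 = 397.05
  [7.5→8.5]: (229.1+190.7)/2 × 1 = 209.9
  [8.5→10.5]: (190.7+131.9)/2 × 2 = 322.6
  Sum = 3251.3 µg/L·hr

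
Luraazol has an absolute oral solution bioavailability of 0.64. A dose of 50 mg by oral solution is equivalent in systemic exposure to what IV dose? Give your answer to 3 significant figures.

D_iv = 32.0 mg

Systemic exposure from an extravascular dose = F × D_ev, so the equivalent IV dose is F × D_ev.
D_iv = F × D_ev = 0.64 × 50 = 32 mg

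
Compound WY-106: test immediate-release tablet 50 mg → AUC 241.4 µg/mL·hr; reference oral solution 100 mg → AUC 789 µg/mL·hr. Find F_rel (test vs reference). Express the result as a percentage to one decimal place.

F_rel = 61.2%

F_rel = (AUC_test/D_test) / (AUC_ref/D_ref)
      = (241.4/50) / (789/100)
      = 4.828 / 7.89 = 0.6119 = 61.19%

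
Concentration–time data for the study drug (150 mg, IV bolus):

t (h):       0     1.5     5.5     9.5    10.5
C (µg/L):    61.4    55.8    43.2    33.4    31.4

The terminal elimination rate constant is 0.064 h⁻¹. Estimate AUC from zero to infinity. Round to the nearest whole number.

Trapezoidal AUC_0→10.5:
  [0→1.5]: (61.4+55.8)/2 × 1.5 = 87.9
  [1.5→5.5]: (55.8+43.2)/2 × 4 = 198.0
  [5.5→9.5]: (43.2+33.4)/2 × 4 = 153.2
  [9.5→10.5]: (33.4+31.4)/2 × 1 = 32.4
  Sum = 471.5 µg/L·h
Extrapolated tail: C_last / k_e = 31.4 / 0.064 = 490.625
AUC_0→∞ = 471.5 + 490.625 = 962.125 µg/L·h

AUC = 962 µg/L·h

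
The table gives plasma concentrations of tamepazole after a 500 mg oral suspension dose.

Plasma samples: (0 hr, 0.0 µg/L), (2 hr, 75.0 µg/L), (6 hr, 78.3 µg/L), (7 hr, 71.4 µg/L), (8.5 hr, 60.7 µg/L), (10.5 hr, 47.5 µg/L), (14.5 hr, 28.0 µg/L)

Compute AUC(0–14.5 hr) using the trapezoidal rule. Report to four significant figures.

AUC = 814.7 µg/L·hr

Trapezoidal AUC_0→14.5:
  [0→2]: (0.0+75.0)/2 × 2 = 75.0
  [2→6]: (75.0+78.3)/2 × 4 = 306.6
  [6→7]: (78.3+71.4)/2 × 1 = 74.85
  [7→8.5]: (71.4+60.7)/2 × 1.5 = 99.075
  [8.5→10.5]: (60.7+47.5)/2 × 2 = 108.2
  [10.5→14.5]: (47.5+28.0)/2 × 4 = 151.0
  Sum = 814.725 µg/L·hr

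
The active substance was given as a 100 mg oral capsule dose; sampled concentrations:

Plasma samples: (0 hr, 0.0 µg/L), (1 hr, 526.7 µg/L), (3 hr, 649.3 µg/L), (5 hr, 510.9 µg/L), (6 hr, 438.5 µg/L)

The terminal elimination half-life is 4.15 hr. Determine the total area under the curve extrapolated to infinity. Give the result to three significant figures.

Trapezoidal AUC_0→6:
  [0→1]: (0.0+526.7)/2 × 1 = 263.35
  [1→3]: (526.7+649.3)/2 × 2 = 1176.0
  [3→5]: (649.3+510.9)/2 × 2 = 1160.2
  [5→6]: (510.9+438.5)/2 × 1 = 474.7
  Sum = 3074.25 µg/L·hr
k_e = ln2 / t½ = 0.693147 / 4.15 = 0.1670 hr^-1
Extrapolated tail: C_last / k_e = 438.5 / 0.167 = 2625.749
AUC_0→∞ = 3074.25 + 2625.749 = 5699.999 µg/L·hr

AUC = 5700 µg/L·hr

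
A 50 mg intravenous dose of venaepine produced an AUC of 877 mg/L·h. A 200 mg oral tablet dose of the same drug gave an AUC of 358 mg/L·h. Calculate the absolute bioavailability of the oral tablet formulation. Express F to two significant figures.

F = 0.10

F = (AUC_ev / D_ev) / (AUC_iv / D_iv)
  = (358/200) / (877/50)
  = 1.79 / 17.54 = 0.1021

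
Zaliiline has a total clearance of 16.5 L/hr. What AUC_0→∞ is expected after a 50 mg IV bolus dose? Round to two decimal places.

AUC = 3.03 mg/L·hr

AUC_0→∞ = Dose_iv / CL
        = 50 / 16.5 = 3.0303 mg/L·hr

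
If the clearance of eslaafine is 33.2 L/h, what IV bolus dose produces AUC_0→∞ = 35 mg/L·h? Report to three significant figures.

Dose = 1160 mg

Dose_iv = CL × AUC_0→∞
     = 33.2 × 35 = 1162 mg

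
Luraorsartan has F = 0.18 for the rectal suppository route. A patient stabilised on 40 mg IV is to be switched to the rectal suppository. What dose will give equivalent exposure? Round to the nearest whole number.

D_rectal = 222 mg

For equal systemic exposure: F × D_ev = D_iv
D_ev = D_iv / F = 40 / 0.18 = 222.222 mg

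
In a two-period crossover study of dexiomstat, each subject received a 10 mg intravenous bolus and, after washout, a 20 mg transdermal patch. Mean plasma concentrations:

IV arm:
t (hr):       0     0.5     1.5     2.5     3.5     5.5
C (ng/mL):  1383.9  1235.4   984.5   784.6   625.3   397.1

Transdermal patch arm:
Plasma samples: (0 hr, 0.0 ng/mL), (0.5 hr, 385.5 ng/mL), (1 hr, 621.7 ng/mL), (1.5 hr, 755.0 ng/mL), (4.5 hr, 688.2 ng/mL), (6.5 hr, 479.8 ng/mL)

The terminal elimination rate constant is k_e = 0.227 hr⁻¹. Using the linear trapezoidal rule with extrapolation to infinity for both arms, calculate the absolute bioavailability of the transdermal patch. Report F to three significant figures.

Trapezoidal AUC_0→5.5 (IV):
  [0→0.5]: (1383.9+1235.4)/2 × 0.5 = 654.825
  [0.5→1.5]: (1235.4+984.5)/2 × 1 = 1109.95
  [1.5→2.5]: (984.5+784.6)/2 × 1 = 884.55
  [2.5→3.5]: (784.6+625.3)/2 × 1 = 704.95
  [3.5→5.5]: (625.3+397.1)/2 × 2 = 1022.4
  Sum = 4376.675 ng/mL·hr
IV tail: 397.1/0.227 = 1749.339; AUC_iv,0→∞ = 4376.675 + 1749.339 = 6126.014 ng/mL·hr
Trapezoidal AUC_0→6.5 (transdermal patch):
  [0→0.5]: (0.0+385.5)/2 × 0.5 = 96.375
  [0.5→1]: (385.5+621.7)/2 × 0.5 = 251.8
  [1→1.5]: (621.7+755.0)/2 × 0.5 = 344.175
  [1.5→4.5]: (755.0+688.2)/2 × 3 = 2164.8
  [4.5→6.5]: (688.2+479.8)/2 × 2 = 1168.0
  Sum = 4025.15 ng/mL·hr
transdermal patch tail: 479.8/0.227 = 2113.656; AUC_ev,0→∞ = 4025.15 + 2113.656 = 6138.806 ng/mL·hr
F = (AUC_ev/D_ev)/(AUC_iv/D_iv) = (6138.806/20)/(6126.014/10) = 306.9403/612.6014 = 0.5010

F = 0.501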